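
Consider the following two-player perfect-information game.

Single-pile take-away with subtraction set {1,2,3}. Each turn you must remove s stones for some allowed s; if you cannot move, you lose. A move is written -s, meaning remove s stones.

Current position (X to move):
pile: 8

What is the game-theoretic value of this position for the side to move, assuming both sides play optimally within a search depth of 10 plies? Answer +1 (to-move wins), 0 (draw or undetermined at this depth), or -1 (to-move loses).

p1 X@[8]: -1[7]-1* -2[6]-1 -3[5]-1
p2 O@[7]: -1[6]-1 -2[5]-1 -3[4]+1*
p3 X@[4]: -1[3]-1* -2[2]-1 -3[1]-1
p4 O@[3]: -1[2]-1 -2[1]-1 -3[0]+1*
p5 X@[0] terminal -1; root [8] d10

value(8, X) = -1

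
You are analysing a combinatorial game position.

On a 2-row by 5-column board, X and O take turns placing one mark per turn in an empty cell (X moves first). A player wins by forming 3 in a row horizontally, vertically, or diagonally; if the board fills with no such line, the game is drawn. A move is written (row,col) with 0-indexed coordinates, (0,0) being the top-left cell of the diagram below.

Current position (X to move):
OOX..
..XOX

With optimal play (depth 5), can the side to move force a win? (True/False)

X winning at [OOX../..XOX]: False

p1 X@[OOX../..XOX]: (0,3)[OOXX./..XOX]+0* (0,4)[OOX.X/..XOX]+0 (1,0)[OOX../X.XOX]+0 (1,1)[OOX../.XXOX]+0
p2 O@[OOXX./..XOX]: (0,4)[OOXXO/..XOX]+0* (1,0)[OOXX./O.XOX]-1 (1,1)[OOXX./.OXOX]-1
p3 X@[OOXXO/..XOX]: (1,0)[OOXXO/X.XOX]+0* (1,1)[OOXXO/.XXOX]+0
p4 O@[OOXXO/X.XOX]: (1,1)[OOXXO/XOXOX]+0*
p5 X@[OOXXO/XOXOX] terminal +0; root [OOX../..XOX] d5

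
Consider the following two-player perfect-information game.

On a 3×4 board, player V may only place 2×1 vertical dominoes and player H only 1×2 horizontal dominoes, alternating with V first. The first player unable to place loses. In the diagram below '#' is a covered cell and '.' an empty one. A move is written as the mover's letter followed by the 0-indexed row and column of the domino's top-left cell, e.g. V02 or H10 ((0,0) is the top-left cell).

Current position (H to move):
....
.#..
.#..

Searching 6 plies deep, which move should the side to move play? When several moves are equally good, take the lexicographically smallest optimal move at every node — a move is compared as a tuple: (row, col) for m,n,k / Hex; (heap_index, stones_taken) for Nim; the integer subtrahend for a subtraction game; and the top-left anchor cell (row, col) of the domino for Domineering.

H's best at [..../.#../.#..]: H12

[..../.#../.#..] H move#1: H00:-1/##../.#../.#.., H01:-1/.##./.#../.#.., H02:-1/..##/.#../.#.., H12:+1/..../.###/.#..*, H22:-1/..../.#../.###
[..../.###/.#..] V move#2: V00:-1/#.../####/.#..*, V10:-1/..../####/##..
[#.../####/.#..] H move#3: H01:+1/###./####/.#..*, H02:+1/#.##/####/.#.., H22:+1/#.../####/.###
[###./####/.#..] end (terminal -1, V#4); searched ..../.#../.#.. to 6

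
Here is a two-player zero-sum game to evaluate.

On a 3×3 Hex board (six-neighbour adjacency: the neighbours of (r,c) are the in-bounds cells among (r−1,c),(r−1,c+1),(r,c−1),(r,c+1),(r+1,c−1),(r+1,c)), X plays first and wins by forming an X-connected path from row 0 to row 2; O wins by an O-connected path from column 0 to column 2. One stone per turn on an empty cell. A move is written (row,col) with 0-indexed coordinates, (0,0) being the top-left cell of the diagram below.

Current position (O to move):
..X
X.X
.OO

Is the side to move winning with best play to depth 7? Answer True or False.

O winning at [..X/X.X/.OO]: True

ply 1, O at ..X/X.X/.OO | (0,0)=-1→O.X/X.X/.OO; (0,1)=-1→.OX/X.X/.OO; (1,1)=-1→..X/XOX/.OO; (2,0)=+1→..X/X.X/OOO*
ply 2: ..X/X.X/OOO is terminal -1 (X); from ..X/X.X/.OO depth 7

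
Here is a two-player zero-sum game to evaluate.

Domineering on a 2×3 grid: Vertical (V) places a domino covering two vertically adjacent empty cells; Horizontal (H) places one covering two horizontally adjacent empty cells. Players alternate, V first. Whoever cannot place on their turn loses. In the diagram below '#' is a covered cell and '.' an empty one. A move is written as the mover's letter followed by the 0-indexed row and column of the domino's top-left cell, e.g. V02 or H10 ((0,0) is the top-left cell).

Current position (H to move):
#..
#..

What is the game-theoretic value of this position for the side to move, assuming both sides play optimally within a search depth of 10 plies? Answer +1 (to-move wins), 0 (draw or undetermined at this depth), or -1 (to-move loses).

value(#../#.., H) = +1

p1 H@[#../#..]: H01[###/#..]+1* H11[#../###]+1
p2 V@[###/#..] terminal -1; root [#../#..] d10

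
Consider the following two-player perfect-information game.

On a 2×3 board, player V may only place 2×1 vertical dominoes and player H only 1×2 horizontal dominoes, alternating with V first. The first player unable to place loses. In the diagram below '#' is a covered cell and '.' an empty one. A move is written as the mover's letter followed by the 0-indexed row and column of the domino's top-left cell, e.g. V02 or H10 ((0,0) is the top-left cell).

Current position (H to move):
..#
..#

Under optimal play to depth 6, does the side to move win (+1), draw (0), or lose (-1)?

ply 1, H at ..#/..# | H00=+1→###/..#*; H10=+1→..#/###
ply 2: ###/..# is terminal -1 (V); from ..#/..# depth 6

value(..#/..#, H) = +1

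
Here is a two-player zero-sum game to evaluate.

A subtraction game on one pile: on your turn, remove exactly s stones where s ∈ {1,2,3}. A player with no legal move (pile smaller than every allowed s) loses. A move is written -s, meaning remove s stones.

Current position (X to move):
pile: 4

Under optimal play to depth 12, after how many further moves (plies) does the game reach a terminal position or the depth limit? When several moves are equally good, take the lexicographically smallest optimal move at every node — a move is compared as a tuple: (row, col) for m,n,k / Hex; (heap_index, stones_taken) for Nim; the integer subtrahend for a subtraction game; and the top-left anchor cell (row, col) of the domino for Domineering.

PV length from [4]: 2 plies

[4] X move#1: -1:-1/3*, -2:-1/2, -3:-1/1
[3] O move#2: -1:-1/2, -2:-1/1, -3:+1/0*
[0] end (terminal -1, X#3); searched 4 to 12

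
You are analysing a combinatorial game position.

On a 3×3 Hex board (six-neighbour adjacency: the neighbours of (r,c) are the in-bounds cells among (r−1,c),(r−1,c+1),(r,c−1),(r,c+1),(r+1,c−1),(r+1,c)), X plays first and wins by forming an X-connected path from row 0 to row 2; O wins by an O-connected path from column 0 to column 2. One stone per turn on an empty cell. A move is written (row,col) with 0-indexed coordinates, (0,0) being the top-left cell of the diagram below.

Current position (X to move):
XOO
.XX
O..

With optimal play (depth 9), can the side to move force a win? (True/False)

X winning at [XOO/.XX/O..]: True

[XOO/.XX/O..] X move#1: (1,0):+1/XOO/XXX/O..*, (2,1):-1/XOO/.XX/OX., (2,2):-1/XOO/.XX/O.X
[XOO/XXX/O..] O move#2: (2,1):-1/XOO/XXX/OO.*, (2,2):-1/XOO/XXX/O.O
[XOO/XXX/OO.] X move#3: (2,2):+1/XOO/XXX/OOX*
[XOO/XXX/OOX] end (terminal -1, O#4); searched XOO/.XX/O.. to 9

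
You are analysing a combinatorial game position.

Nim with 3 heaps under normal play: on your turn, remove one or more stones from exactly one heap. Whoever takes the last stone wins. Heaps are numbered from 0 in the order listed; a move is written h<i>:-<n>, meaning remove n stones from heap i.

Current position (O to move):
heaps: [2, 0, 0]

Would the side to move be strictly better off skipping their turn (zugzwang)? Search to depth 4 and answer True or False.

zugzwang((2,0,0), O) = False

[(2,0,0)] O move#1: h0:-1:-1/(1,0,0), h0:-2:+1/(0,0,0)*
[(0,0,0)] end (terminal -1, X#2); searched (2,0,0) to 4
pass branch (X moves first from the same position):
  | [(2,0,0)] X move#1: h0:-1:-1/(1,0,0), h0:-2:+1/(0,0,0)*
  | [(0,0,0)] end (terminal -1, O#2); searched (2,0,0) to 4
O moving scores +1; O passing scores -1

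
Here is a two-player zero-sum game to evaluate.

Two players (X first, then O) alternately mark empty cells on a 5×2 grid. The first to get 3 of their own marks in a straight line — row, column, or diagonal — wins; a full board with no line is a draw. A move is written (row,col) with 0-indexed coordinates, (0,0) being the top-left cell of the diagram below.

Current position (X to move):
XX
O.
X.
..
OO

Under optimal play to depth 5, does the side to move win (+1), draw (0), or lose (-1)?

p1 X@[XX/O./X./../OO]: (1,1)[XX/OX/X./../OO]+0* (2,1)[XX/O./XX/../OO]+0 (3,0)[XX/O./X./X./OO]+0 (3,1)[XX/O./X./.X/OO]+0
p2 O@[XX/OX/X./../OO]: (2,1)[XX/OX/XO/../OO]+0* (3,0)[XX/OX/X./O./OO]-1 (3,1)[XX/OX/X./.O/OO]-1
p3 X@[XX/OX/XO/../OO]: (3,0)[XX/OX/XO/X./OO]-1 (3,1)[XX/OX/XO/.X/OO]+0*
p4 O@[XX/OX/XO/.X/OO]: (3,0)[XX/OX/XO/OX/OO]+0*
p5 X@[XX/OX/XO/OX/OO] terminal +0; root [XX/O./X./../OO] d5

value(XX/O./X./../OO, X) = 0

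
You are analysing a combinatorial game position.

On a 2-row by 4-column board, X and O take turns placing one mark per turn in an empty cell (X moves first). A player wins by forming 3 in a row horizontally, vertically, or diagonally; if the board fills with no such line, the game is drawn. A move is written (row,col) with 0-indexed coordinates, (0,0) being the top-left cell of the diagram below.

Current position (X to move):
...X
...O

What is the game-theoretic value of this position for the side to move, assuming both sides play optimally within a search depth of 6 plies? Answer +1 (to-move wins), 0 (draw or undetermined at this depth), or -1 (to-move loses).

ply 1, X at ...X/...O | (0,0)=+0→X..X/...O*; (0,1)=+0→.X.X/...O; (0,2)=+0→..XX/...O; (1,0)=+0→...X/X..O; (1,1)=+0→...X/.X.O; (1,2)=+0→...X/..XO
ply 2, O at X..X/...O | (0,1)=+0→XO.X/...O*; (0,2)=+0→X.OX/...O; (1,0)=+0→X..X/O..O; (1,1)=+0→X..X/.O.O; (1,2)=+0→X..X/..OO
ply 3, X at XO.X/...O | (0,2)=+0→XOXX/...O*; (1,0)=+0→XO.X/X..O; (1,1)=+0→XO.X/.X.O; (1,2)=+0→XO.X/..XO
ply 4, O at XOXX/...O | (1,0)=+0→XOXX/O..O*; (1,1)=+0→XOXX/.O.O; (1,2)=+0→XOXX/..OO
ply 5, X at XOXX/O..O | (1,1)=+0→XOXX/OX.O*; (1,2)=+0→XOXX/O.XO
ply 6, O at XOXX/OX.O | (1,2)=+0→XOXX/OXOO*
ply 7: XOXX/OXOO is terminal +0 (X); from ...X/...O depth 6

value(...X/...O, X) = 0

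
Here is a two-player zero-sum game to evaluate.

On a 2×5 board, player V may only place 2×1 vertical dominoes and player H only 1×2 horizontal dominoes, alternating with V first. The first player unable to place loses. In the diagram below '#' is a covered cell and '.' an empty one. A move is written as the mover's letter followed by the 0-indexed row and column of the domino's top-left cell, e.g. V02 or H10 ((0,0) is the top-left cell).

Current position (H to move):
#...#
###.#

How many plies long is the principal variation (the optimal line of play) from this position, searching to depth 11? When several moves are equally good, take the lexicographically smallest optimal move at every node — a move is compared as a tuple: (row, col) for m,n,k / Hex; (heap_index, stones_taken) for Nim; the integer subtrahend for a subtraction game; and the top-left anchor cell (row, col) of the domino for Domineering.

ply 1, H at #...#/###.# | H01=-1→###.#/###.#; H02=+1→#.###/###.#*
ply 2: #.###/###.# is terminal -1 (V); from #...#/###.# depth 11

PV length from [#...#/###.#]: 1 ply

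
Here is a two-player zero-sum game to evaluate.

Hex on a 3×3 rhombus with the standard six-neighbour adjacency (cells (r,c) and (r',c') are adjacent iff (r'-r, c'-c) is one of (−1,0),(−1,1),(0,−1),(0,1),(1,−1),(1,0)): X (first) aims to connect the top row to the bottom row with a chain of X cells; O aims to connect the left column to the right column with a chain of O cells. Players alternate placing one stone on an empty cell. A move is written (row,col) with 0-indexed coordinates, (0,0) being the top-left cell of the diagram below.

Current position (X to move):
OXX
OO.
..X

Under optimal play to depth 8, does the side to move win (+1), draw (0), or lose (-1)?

value(OXX/OO./..X, X) = +1

p1 X@[OXX/OO./..X]: (1,2)[OXX/OOX/..X]+1* (2,0)[OXX/OO./X.X]-1 (2,1)[OXX/OO./.XX]-1
p2 O@[OXX/OOX/..X] terminal -1; root [OXX/OO./..X] d8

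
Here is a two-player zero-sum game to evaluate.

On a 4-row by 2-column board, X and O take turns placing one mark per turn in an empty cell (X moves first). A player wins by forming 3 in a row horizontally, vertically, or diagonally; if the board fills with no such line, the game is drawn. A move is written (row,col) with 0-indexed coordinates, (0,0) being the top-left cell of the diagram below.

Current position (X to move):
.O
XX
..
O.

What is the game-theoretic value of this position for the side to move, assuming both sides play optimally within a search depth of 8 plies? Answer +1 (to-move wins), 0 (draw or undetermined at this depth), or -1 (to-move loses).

p1 X@[.O/XX/../O.]: (0,0)[XO/XX/../O.]+0* (2,0)[.O/XX/X./O.]+0 (2,1)[.O/XX/.X/O.]+0 (3,1)[.O/XX/../OX]+0
p2 O@[XO/XX/../O.]: (2,0)[XO/XX/O./O.]+0* (2,1)[XO/XX/.O/O.]-1 (3,1)[XO/XX/../OO]-1
p3 X@[XO/XX/O./O.]: (2,1)[XO/XX/OX/O.]+0* (3,1)[XO/XX/O./OX]+0
p4 O@[XO/XX/OX/O.]: (3,1)[XO/XX/OX/OO]+0*
p5 X@[XO/XX/OX/OO] terminal +0; root [.O/XX/../O.] d8

value(.O/XX/../O., X) = 0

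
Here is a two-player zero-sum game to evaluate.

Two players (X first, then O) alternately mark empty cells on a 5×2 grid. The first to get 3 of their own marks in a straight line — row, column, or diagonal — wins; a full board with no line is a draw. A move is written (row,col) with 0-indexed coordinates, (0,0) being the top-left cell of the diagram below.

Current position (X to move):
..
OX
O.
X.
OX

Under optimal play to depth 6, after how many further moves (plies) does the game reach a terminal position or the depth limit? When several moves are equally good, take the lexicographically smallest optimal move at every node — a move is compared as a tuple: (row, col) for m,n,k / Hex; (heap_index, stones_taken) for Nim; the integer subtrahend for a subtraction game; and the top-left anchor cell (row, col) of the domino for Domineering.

PV length from [../OX/O./X./OX]: 4 plies

ply 1, X at ../OX/O./X./OX | (0,0)=+0→X./OX/O./X./OX*; (0,1)=-1→.X/OX/O./X./OX; (2,1)=-1→../OX/OX/X./OX; (3,1)=-1→../OX/O./XX/OX
ply 2, O at X./OX/O./X./OX | (0,1)=+0→XO/OX/O./X./OX*; (2,1)=+0→X./OX/OO/X./OX; (3,1)=+0→X./OX/O./XO/OX
ply 3, X at XO/OX/O./X./OX | (2,1)=+0→XO/OX/OX/X./OX*; (3,1)=+0→XO/OX/O./XX/OX
ply 4, O at XO/OX/OX/X./OX | (3,1)=+0→XO/OX/OX/XO/OX*
ply 5: XO/OX/OX/XO/OX is terminal +0 (X); from ../OX/O./X./OX depth 6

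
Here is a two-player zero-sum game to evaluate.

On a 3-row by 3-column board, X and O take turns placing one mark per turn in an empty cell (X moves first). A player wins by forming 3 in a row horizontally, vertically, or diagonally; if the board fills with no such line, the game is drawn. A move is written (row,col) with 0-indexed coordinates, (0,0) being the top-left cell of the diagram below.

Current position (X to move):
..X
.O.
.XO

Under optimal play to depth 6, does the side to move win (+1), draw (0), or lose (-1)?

value(..X/.O./.XO, X) = 0

[..X/.O./.XO] X move#1: (0,0):+0/X.X/.O./.XO*, (0,1):-1/.XX/.O./.XO, (1,0):-1/..X/XO./.XO, (1,2):-1/..X/.OX/.XO, (2,0):-1/..X/.O./XXO
[X.X/.O./.XO] O move#2: (0,1):+0/XOX/.O./.XO*, (1,0):-1/X.X/OO./.XO, (1,2):-1/X.X/.OO/.XO, (2,0):-1/X.X/.O./OXO
[XOX/.O./.XO] X move#3: (1,0):+0/XOX/XO./.XO*, (1,2):+0/XOX/.OX/.XO, (2,0):+0/XOX/.O./XXO
[XOX/XO./.XO] O move#4: (1,2):-1/XOX/XOO/.XO, (2,0):+0/XOX/XO./OXO*
[XOX/XO./OXO] X move#5: (1,2):+0/XOX/XOX/OXO*
[XOX/XOX/OXO] end (terminal +0, O#6); searched ..X/.O./.XO to 6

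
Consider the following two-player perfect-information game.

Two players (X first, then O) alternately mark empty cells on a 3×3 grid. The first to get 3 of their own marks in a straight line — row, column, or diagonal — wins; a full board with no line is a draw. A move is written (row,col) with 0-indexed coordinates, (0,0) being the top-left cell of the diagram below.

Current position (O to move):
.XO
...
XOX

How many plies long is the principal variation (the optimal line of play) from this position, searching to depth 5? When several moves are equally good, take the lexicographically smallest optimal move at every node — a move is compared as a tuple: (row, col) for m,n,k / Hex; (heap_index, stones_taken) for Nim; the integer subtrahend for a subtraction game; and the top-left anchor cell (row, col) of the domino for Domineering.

PV length from [.XO/.../XOX]: 4 plies

[.XO/.../XOX] O move#1: (0,0):+0/OXO/.../XOX*, (1,0):+0/.XO/O../XOX, (1,1):+0/.XO/.O./XOX, (1,2):-1/.XO/..O/XOX
[OXO/.../XOX] X move#2: (1,0):+0/OXO/X../XOX*, (1,1):+0/OXO/.X./XOX, (1,2):+0/OXO/..X/XOX
[OXO/X../XOX] O move#3: (1,1):+0/OXO/XO./XOX*, (1,2):+0/OXO/X.O/XOX
[OXO/XO./XOX] X move#4: (1,2):+0/OXO/XOX/XOX*
[OXO/XOX/XOX] end (terminal +0, O#5); searched .XO/.../XOX to 5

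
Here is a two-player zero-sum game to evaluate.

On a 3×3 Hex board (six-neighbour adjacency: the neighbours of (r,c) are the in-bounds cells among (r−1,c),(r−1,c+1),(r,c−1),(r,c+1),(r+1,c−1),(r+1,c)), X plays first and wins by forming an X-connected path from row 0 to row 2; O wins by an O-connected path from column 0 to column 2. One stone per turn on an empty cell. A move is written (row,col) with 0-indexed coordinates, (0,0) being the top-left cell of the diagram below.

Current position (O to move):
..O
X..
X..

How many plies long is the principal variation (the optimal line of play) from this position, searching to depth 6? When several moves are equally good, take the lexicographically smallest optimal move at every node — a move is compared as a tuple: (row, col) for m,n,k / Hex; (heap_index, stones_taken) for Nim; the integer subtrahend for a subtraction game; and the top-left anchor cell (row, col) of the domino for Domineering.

[..O/X../X..] O move#1: (0,0):-1/O.O/X../X..*, (0,1):-1/.OO/X../X.., (1,1):-1/..O/XO./X.., (1,2):-1/..O/X.O/X.., (2,1):-1/..O/X../XO., (2,2):-1/..O/X../X.O
[O.O/X../X..] X move#2: (0,1):+1/OXO/X../X..*, (1,1):-1/O.O/XX./X.., (1,2):-1/O.O/X.X/X.., (2,1):-1/O.O/X../XX., (2,2):-1/O.O/X../X.X
[OXO/X../X..] end (terminal -1, O#3); searched ..O/X../X.. to 6

PV length from [..O/X../X..]: 2 plies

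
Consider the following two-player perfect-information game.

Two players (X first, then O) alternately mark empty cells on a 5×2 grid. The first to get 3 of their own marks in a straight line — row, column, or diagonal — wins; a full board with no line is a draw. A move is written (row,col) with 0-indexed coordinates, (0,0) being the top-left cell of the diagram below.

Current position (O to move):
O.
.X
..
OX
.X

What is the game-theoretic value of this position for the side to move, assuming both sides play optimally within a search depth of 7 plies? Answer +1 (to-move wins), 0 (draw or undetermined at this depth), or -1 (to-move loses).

value(O./.X/../OX/.X, O) = 0

ply 1, O at O./.X/../OX/.X | (0,1)=-1→OO/.X/../OX/.X; (1,0)=-1→O./OX/../OX/.X; (2,0)=-1→O./.X/O./OX/.X; (2,1)=+0→O./.X/.O/OX/.X*; (4,0)=-1→O./.X/../OX/OX
ply 2, X at O./.X/.O/OX/.X | (0,1)=-1→OX/.X/.O/OX/.X; (1,0)=+0→O./XX/.O/OX/.X*; (2,0)=+0→O./.X/XO/OX/.X; (4,0)=+0→O./.X/.O/OX/XX
ply 3, O at O./XX/.O/OX/.X | (0,1)=+0→OO/XX/.O/OX/.X*; (2,0)=+0→O./XX/OO/OX/.X; (4,0)=+0→O./XX/.O/OX/OX
ply 4, X at OO/XX/.O/OX/.X | (2,0)=+0→OO/XX/XO/OX/.X*; (4,0)=+0→OO/XX/.O/OX/XX
ply 5, O at OO/XX/XO/OX/.X | (4,0)=+0→OO/XX/XO/OX/OX*
ply 6: OO/XX/XO/OX/OX is terminal +0 (X); from O./.X/../OX/.X depth 7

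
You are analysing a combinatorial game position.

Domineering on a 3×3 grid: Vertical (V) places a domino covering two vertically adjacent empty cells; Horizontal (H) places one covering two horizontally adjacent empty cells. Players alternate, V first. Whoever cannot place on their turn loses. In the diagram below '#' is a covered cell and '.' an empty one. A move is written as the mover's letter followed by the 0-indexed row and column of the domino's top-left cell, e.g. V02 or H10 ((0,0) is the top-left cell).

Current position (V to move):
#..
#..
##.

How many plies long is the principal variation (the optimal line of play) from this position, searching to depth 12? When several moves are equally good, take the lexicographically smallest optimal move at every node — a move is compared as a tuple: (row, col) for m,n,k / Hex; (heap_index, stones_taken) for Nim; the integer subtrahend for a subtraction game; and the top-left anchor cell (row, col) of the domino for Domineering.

PV length from [#../#../##.]: 1 ply

ply 1, V at #../#../##. | V01=+1→##./##./##.*; V02=+1→#.#/#.#/##.; V12=-1→#../#.#/###
ply 2: ##./##./##. is terminal -1 (H); from #../#../##. depth 12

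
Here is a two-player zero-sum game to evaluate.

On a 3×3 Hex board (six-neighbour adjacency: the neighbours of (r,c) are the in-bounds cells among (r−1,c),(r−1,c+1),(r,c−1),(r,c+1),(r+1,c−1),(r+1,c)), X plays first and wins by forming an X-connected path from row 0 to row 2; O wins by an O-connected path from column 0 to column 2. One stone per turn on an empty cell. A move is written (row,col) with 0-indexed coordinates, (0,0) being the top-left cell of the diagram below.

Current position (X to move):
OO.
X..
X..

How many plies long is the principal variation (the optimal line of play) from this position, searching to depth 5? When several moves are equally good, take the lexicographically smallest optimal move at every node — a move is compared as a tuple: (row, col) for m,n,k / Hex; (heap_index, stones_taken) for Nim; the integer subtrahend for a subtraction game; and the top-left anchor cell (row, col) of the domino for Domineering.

p1 X@[OO./X../X..]: (0,2)[OOX/X../X..]+1* (1,1)[OO./XX./X..]-1 (1,2)[OO./X.X/X..]-1 (2,1)[OO./X../XX.]-1 (2,2)[OO./X../X.X]-1
p2 O@[OOX/X../X..]: (1,1)[OOX/XO./X..]-1* (1,2)[OOX/X.O/X..]-1 (2,1)[OOX/X../XO.]-1 (2,2)[OOX/X../X.O]-1
p3 X@[OOX/XO./X..]: (1,2)[OOX/XOX/X..]+1* (2,1)[OOX/XO./XX.]-1 (2,2)[OOX/XO./X.X]-1
p4 O@[OOX/XOX/X..]: (2,1)[OOX/XOX/XO.]-1* (2,2)[OOX/XOX/X.O]-1
p5 X@[OOX/XOX/XO.]: (2,2)[OOX/XOX/XOX]+1*
p6 O@[OOX/XOX/XOX] terminal -1; root [OO./X../X..] d5

PV length from [OO./X../X..]: 5 plies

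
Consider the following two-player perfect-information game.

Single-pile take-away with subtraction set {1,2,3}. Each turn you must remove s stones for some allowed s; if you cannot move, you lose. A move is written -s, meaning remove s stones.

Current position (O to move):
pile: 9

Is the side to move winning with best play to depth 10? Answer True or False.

[9] O move#1: -1:+1/8*, -2:-1/7, -3:-1/6
[8] X move#2: -1:-1/7*, -2:-1/6, -3:-1/5
[7] O move#3: -1:-1/6, -2:-1/5, -3:+1/4*
[4] X move#4: -1:-1/3*, -2:-1/2, -3:-1/1
[3] O move#5: -1:-1/2, -2:-1/1, -3:+1/0*
[0] end (terminal -1, X#6); searched 9 to 10

O winning at [9]: True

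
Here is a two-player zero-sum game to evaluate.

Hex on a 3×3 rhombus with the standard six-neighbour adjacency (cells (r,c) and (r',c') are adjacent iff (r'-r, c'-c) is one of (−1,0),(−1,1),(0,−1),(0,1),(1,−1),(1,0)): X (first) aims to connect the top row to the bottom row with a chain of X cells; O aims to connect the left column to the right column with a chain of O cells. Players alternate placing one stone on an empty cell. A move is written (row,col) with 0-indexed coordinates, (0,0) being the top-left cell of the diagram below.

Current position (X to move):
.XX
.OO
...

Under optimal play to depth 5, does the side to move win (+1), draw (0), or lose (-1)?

value(.XX/.OO/..., X) = -1

ply 1, X at .XX/.OO/... | (0,0)=-1→XXX/.OO/...*; (1,0)=-1→.XX/XOO/...; (2,0)=-1→.XX/.OO/X..; (2,1)=-1→.XX/.OO/.X.; (2,2)=-1→.XX/.OO/..X
ply 2, O at XXX/.OO/... | (1,0)=+1→XXX/OOO/...*; (2,0)=+1→XXX/.OO/O..; (2,1)=+1→XXX/.OO/.O.; (2,2)=+1→XXX/.OO/..O
ply 3: XXX/OOO/... is terminal -1 (X); from .XX/.OO/... depth 5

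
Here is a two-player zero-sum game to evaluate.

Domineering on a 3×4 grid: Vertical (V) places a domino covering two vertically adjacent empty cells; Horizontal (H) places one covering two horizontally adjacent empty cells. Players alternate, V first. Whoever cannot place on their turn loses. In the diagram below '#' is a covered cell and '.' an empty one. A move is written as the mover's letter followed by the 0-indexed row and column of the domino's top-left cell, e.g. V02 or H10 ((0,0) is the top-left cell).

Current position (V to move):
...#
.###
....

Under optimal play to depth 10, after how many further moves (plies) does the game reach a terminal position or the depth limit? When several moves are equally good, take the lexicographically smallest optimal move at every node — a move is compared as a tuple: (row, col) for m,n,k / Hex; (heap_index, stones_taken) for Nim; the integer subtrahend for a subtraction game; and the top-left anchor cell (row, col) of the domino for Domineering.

ply 1, V at ...#/.###/.... | V00=-1→#..#/####/....*; V10=-1→...#/####/#...
ply 2, H at #..#/####/.... | H01=+1→####/####/....*; H20=+1→#..#/####/##..; H21=+1→#..#/####/.##.; H22=+1→#..#/####/..##
ply 3: ####/####/.... is terminal -1 (V); from ...#/.###/.... depth 10

PV length from [...#/.###/....]: 2 plies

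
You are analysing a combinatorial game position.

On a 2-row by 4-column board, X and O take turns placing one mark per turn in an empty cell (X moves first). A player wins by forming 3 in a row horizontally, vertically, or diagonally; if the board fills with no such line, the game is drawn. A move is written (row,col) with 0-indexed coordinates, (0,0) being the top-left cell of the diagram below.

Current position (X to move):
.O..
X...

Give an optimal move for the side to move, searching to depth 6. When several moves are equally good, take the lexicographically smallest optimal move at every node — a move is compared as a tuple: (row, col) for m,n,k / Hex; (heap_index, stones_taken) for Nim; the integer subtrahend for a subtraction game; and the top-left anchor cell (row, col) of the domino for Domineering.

X's best at [.O../X...]: (0,0)

p1 X@[.O../X...]: (0,0)[XO../X...]+0* (0,2)[.OX./X...]+0 (0,3)[.O.X/X...]+0 (1,1)[.O../XX..]+0 (1,2)[.O../X.X.]+0 (1,3)[.O../X..X]-1
p2 O@[XO../X...]: (0,2)[XOO./X...]+0* (0,3)[XO.O/X...]+0 (1,1)[XO../XO..]+0 (1,2)[XO../X.O.]+0 (1,3)[XO../X..O]+0
p3 X@[XOO./X...]: (0,3)[XOOX/X...]+0* (1,1)[XOO./XX..]-1 (1,2)[XOO./X.X.]-1 (1,3)[XOO./X..X]-1
p4 O@[XOOX/X...]: (1,1)[XOOX/XO..]+0* (1,2)[XOOX/X.O.]+0 (1,3)[XOOX/X..O]+0
p5 X@[XOOX/XO..]: (1,2)[XOOX/XOX.]+0* (1,3)[XOOX/XO.X]+0
p6 O@[XOOX/XOX.]: (1,3)[XOOX/XOXO]+0*
p7 X@[XOOX/XOXO] terminal +0; root [.O../X...] d6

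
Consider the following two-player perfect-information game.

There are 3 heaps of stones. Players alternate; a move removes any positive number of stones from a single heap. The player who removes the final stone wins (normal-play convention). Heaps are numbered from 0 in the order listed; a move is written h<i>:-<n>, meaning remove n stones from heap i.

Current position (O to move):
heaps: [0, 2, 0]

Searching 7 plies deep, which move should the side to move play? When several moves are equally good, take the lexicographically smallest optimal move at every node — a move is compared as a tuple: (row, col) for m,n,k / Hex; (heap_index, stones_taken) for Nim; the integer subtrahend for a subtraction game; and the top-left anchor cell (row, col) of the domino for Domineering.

O's best at [(0,2,0)]: h1:-2

ply 1, O at (0,2,0) | h1:-1=-1→(0,1,0); h1:-2=+1→(0,0,0)*
ply 2: (0,0,0) is terminal -1 (X); from (0,2,0) depth 7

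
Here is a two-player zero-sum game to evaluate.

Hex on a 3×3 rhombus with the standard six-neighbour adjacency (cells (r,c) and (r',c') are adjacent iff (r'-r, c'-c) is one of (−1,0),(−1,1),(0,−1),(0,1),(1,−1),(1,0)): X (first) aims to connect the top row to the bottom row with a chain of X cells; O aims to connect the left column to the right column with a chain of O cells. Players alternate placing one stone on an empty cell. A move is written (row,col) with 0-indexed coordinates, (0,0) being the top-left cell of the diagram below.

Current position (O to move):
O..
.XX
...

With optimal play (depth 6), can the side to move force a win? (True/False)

p1 O@[O../.XX/...]: (0,1)[OO./.XX/...]-1* (0,2)[O.O/.XX/...]-1 (1,0)[O../OXX/...]-1 (2,0)[O../.XX/O..]-1 (2,1)[O../.XX/.O.]-1 (2,2)[O../.XX/..O]-1
p2 X@[OO./.XX/...]: (0,2)[OOX/.XX/...]+1* (1,0)[OO./XXX/...]-1 (2,0)[OO./.XX/X..]-1 (2,1)[OO./.XX/.X.]-1 (2,2)[OO./.XX/..X]-1
p3 O@[OOX/.XX/...]: (1,0)[OOX/OXX/...]-1* (2,0)[OOX/.XX/O..]-1 (2,1)[OOX/.XX/.O.]-1 (2,2)[OOX/.XX/..O]-1
p4 X@[OOX/OXX/...]: (2,0)[OOX/OXX/X..]+1* (2,1)[OOX/OXX/.X.]+1 (2,2)[OOX/OXX/..X]+1
p5 O@[OOX/OXX/X..] terminal -1; root [O../.XX/...] d6

O winning at [O../.XX/...]: False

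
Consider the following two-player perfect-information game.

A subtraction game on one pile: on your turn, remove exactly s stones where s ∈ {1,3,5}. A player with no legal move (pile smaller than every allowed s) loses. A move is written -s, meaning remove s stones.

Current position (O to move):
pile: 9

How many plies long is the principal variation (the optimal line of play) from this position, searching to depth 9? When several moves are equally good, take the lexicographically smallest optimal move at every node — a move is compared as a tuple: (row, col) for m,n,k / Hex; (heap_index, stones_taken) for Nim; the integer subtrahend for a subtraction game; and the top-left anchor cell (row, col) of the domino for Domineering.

PV length from [9]: 9 plies

ply 1, O at 9 | -1=+1→8*; -3=+1→6; -5=+1→4
ply 2, X at 8 | -1=-1→7*; -3=-1→5; -5=-1→3
ply 3, O at 7 | -1=+1→6*; -3=+1→4; -5=+1→2
ply 4, X at 6 | -1=-1→5*; -3=-1→3; -5=-1→1
ply 5, O at 5 | -1=+1→4*; -3=+1→2; -5=+1→0
ply 6, X at 4 | -1=-1→3*; -3=-1→1
ply 7, O at 3 | -1=+1→2*; -3=+1→0
ply 8, X at 2 | -1=-1→1*
ply 9, O at 1 | -1=+1→0*
ply 10: 0 is terminal -1 (X); from 9 depth 9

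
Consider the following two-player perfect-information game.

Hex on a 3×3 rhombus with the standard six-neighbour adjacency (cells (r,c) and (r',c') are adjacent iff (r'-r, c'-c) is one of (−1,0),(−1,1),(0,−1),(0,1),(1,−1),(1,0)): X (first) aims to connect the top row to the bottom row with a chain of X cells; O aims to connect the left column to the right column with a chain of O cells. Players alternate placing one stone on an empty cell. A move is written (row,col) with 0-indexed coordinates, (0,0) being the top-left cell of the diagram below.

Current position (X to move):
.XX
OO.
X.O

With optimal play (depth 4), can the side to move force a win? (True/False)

X winning at [.XX/OO./X.O]: False

p1 X@[.XX/OO./X.O]: (0,0)[XXX/OO./X.O]-1* (1,2)[.XX/OOX/X.O]-1 (2,1)[.XX/OO./XXO]-1
p2 O@[XXX/OO./X.O]: (1,2)[XXX/OOO/X.O]+1* (2,1)[XXX/OO./XOO]+1
p3 X@[XXX/OOO/X.O] terminal -1; root [.XX/OO./X.O] d4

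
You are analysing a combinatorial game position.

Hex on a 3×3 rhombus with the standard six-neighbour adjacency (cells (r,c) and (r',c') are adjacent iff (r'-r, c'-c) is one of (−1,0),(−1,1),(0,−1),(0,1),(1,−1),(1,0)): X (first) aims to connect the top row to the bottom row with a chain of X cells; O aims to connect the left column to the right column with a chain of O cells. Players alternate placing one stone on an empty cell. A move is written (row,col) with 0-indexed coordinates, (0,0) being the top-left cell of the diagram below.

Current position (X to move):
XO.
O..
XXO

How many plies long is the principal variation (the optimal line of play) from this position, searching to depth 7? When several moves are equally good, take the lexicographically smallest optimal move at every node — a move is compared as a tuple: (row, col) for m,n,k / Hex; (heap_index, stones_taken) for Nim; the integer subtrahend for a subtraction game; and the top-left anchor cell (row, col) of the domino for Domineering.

p1 X@[XO./O../XXO]: (0,2)[XOX/O../XXO]+1* (1,1)[XO./OX./XXO]-1 (1,2)[XO./O.X/XXO]-1
p2 O@[XOX/O../XXO]: (1,1)[XOX/OO./XXO]-1* (1,2)[XOX/O.O/XXO]-1
p3 X@[XOX/OO./XXO]: (1,2)[XOX/OOX/XXO]+1*
p4 O@[XOX/OOX/XXO] terminal -1; root [XO./O../XXO] d7

PV length from [XO./O../XXO]: 3 plies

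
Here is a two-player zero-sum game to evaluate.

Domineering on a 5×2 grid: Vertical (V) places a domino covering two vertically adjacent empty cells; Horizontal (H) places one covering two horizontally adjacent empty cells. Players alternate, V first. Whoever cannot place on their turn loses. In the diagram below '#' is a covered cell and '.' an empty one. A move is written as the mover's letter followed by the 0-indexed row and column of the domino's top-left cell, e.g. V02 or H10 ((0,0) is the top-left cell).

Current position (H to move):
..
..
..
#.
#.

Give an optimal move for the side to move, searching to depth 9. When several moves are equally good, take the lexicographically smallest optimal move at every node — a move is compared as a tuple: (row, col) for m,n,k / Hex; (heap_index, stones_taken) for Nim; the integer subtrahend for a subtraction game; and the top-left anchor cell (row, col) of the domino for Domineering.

H's best at [../../../#./#.]: H10

ply 1, H at ../../../#./#. | H00=-1→##/../../#./#.; H10=+1→../##/../#./#.*; H20=-1→../../##/#./#.
ply 2, V at ../##/../#./#. | V21=-1→../##/.#/##/#.*; V31=-1→../##/../##/##
ply 3, H at ../##/.#/##/#. | H00=+1→##/##/.#/##/#.*
ply 4: ##/##/.#/##/#. is terminal -1 (V); from ../../../#./#. depth 9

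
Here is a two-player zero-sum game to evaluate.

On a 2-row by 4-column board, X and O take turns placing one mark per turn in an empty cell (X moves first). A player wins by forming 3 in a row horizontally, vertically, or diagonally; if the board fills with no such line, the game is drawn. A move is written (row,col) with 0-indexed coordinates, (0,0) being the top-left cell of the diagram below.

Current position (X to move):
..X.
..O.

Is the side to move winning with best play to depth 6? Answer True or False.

p1 X@[..X./..O.]: (0,0)[X.X./..O.]+0 (0,1)[.XX./..O.]+1* (0,3)[..XX/..O.]+0 (1,0)[..X./X.O.]+0 (1,1)[..X./.XO.]+0 (1,3)[..X./..OX]+0
p2 O@[.XX./..O.]: (0,0)[OXX./..O.]-1* (0,3)[.XXO/..O.]-1 (1,0)[.XX./O.O.]-1 (1,1)[.XX./.OO.]-1 (1,3)[.XX./..OO]-1
p3 X@[OXX./..O.]: (0,3)[OXXX/..O.]+1* (1,0)[OXX./X.O.]+0 (1,1)[OXX./.XO.]+0 (1,3)[OXX./..OX]+0
p4 O@[OXXX/..O.] terminal -1; root [..X./..O.] d6

X winning at [..X./..O.]: True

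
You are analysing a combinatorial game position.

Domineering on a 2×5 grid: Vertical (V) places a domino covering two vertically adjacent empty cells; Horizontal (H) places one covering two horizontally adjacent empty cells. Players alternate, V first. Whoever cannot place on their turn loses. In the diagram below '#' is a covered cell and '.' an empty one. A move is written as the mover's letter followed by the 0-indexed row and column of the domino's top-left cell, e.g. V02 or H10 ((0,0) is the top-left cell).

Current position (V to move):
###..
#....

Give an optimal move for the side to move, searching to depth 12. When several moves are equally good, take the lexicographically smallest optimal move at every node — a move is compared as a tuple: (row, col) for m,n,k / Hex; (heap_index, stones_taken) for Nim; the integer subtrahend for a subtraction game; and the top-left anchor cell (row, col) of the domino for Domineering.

ply 1, V at ###../#.... | V03=+1→####./#..#.*; V04=-1→###.#/#...#
ply 2, H at ####./#..#. | H11=-1→####./####.*
ply 3, V at ####./####. | V04=+1→#####/#####*
ply 4: #####/##### is terminal -1 (H); from ###../#.... depth 12

V's best at [###../#....]: V03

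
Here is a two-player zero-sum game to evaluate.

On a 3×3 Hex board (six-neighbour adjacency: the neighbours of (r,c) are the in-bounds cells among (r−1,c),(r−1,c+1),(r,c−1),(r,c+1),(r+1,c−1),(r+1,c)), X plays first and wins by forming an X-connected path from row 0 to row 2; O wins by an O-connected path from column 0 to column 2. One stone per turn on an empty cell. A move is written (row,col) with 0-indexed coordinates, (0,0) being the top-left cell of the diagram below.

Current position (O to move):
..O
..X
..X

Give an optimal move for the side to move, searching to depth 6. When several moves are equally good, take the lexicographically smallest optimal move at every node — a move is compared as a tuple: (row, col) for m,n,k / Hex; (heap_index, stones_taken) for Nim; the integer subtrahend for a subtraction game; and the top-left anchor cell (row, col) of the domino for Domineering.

ply 1, O at ..O/..X/..X | (0,0)=+1→O.O/..X/..X*; (0,1)=+1→.OO/..X/..X; (1,0)=+1→..O/O.X/..X; (1,1)=+1→..O/.OX/..X; (2,0)=+1→..O/..X/O.X; (2,1)=-1→..O/..X/.OX
ply 2, X at O.O/..X/..X | (0,1)=-1→OXO/..X/..X*; (1,0)=-1→O.O/X.X/..X; (1,1)=-1→O.O/.XX/..X; (2,0)=-1→O.O/..X/X.X; (2,1)=-1→O.O/..X/.XX
ply 3, O at OXO/..X/..X | (1,0)=-1→OXO/O.X/..X; (1,1)=+1→OXO/.OX/..X*; (2,0)=-1→OXO/..X/O.X; (2,1)=-1→OXO/..X/.OX
ply 4, X at OXO/.OX/..X | (1,0)=-1→OXO/XOX/..X*; (2,0)=-1→OXO/.OX/X.X; (2,1)=-1→OXO/.OX/.XX
ply 5, O at OXO/XOX/..X | (2,0)=+1→OXO/XOX/O.X*; (2,1)=-1→OXO/XOX/.OX
ply 6: OXO/XOX/O.X is terminal -1 (X); from ..O/..X/..X depth 6

O's best at [..O/..X/..X]: (0,0)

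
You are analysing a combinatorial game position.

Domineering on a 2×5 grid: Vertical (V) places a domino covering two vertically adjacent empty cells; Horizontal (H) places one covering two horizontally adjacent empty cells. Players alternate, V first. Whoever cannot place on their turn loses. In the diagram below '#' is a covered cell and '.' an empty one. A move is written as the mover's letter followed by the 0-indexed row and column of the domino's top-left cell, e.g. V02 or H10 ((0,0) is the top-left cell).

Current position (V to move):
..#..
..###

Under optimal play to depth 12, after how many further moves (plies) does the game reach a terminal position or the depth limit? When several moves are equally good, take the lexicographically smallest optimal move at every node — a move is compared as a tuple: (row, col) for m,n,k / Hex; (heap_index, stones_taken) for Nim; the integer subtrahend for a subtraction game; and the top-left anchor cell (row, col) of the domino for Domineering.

[..#../..###] V move#1: V00:+1/#.#../#.###*, V01:+1/.##../.####
[#.#../#.###] H move#2: H03:-1/#.###/#.###*
[#.###/#.###] V move#3: V01:+1/#####/#####*
[#####/#####] end (terminal -1, H#4); searched ..#../..### to 12

PV length from [..#../..###]: 3 plies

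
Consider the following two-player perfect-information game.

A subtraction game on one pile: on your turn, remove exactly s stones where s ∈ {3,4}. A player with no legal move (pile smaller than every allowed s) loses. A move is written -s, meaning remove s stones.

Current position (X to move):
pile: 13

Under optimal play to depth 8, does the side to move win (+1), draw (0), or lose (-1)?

p1 X@[13]: -3[10]-1 -4[9]+1*
p2 O@[9]: -3[6]-1* -4[5]-1
p3 X@[6]: -3[3]-1 -4[2]+1*
p4 O@[2] terminal -1; root [13] d8

value(13, X) = +1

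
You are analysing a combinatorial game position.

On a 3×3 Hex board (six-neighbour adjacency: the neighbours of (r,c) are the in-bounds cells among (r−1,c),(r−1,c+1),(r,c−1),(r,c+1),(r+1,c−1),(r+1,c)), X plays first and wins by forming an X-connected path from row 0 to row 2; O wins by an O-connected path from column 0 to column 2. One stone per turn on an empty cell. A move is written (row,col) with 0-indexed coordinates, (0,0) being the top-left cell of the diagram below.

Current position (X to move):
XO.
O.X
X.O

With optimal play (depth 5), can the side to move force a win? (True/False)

X winning at [XO./O.X/X.O]: True

p1 X@[XO./O.X/X.O]: (0,2)[XOX/O.X/X.O]+1* (1,1)[XO./OXX/X.O]-1 (2,1)[XO./O.X/XXO]-1
p2 O@[XOX/O.X/X.O]: (1,1)[XOX/OOX/X.O]-1* (2,1)[XOX/O.X/XOO]-1
p3 X@[XOX/OOX/X.O]: (2,1)[XOX/OOX/XXO]+1*
p4 O@[XOX/OOX/XXO] terminal -1; root [XO./O.X/X.O] d5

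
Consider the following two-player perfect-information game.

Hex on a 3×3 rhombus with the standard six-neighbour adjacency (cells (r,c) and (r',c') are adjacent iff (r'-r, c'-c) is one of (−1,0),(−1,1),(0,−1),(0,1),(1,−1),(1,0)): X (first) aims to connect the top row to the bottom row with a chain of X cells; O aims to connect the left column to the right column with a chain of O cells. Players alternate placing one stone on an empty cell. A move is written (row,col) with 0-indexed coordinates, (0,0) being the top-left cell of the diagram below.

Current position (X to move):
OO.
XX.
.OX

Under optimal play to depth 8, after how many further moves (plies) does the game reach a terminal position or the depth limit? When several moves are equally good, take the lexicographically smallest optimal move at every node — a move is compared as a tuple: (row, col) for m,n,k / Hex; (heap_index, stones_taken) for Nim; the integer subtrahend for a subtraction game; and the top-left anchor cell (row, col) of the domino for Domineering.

[OO./XX./.OX] X move#1: (0,2):+1/OOX/XX./.OX*, (1,2):-1/OO./XXX/.OX, (2,0):-1/OO./XX./XOX
[OOX/XX./.OX] O move#2: (1,2):-1/OOX/XXO/.OX*, (2,0):-1/OOX/XX./OOX
[OOX/XXO/.OX] X move#3: (2,0):+1/OOX/XXO/XOX*
[OOX/XXO/XOX] end (terminal -1, O#4); searched OO./XX./.OX to 8

PV length from [OO./XX./.OX]: 3 plies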